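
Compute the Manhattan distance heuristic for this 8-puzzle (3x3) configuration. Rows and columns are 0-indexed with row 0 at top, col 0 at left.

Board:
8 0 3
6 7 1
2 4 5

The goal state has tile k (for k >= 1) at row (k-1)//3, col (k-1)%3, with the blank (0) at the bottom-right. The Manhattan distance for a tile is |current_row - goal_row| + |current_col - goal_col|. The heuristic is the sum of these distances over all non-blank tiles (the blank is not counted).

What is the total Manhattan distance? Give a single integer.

Answer: 17

Derivation:
Tile 8: at (0,0), goal (2,1), distance |0-2|+|0-1| = 3
Tile 3: at (0,2), goal (0,2), distance |0-0|+|2-2| = 0
Tile 6: at (1,0), goal (1,2), distance |1-1|+|0-2| = 2
Tile 7: at (1,1), goal (2,0), distance |1-2|+|1-0| = 2
Tile 1: at (1,2), goal (0,0), distance |1-0|+|2-0| = 3
Tile 2: at (2,0), goal (0,1), distance |2-0|+|0-1| = 3
Tile 4: at (2,1), goal (1,0), distance |2-1|+|1-0| = 2
Tile 5: at (2,2), goal (1,1), distance |2-1|+|2-1| = 2
Sum: 3 + 0 + 2 + 2 + 3 + 3 + 2 + 2 = 17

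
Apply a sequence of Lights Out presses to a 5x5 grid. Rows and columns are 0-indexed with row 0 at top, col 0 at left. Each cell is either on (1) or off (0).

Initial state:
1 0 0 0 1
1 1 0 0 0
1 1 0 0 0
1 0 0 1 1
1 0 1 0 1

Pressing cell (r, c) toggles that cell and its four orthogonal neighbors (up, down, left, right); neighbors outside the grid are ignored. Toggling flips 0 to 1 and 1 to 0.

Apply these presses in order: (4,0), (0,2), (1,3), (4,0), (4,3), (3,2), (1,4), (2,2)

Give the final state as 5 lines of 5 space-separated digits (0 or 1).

Answer: 1 1 1 0 0
1 1 1 0 0
1 0 0 0 1
1 1 0 1 1
1 0 1 1 0

Derivation:
After press 1 at (4,0):
1 0 0 0 1
1 1 0 0 0
1 1 0 0 0
0 0 0 1 1
0 1 1 0 1

After press 2 at (0,2):
1 1 1 1 1
1 1 1 0 0
1 1 0 0 0
0 0 0 1 1
0 1 1 0 1

After press 3 at (1,3):
1 1 1 0 1
1 1 0 1 1
1 1 0 1 0
0 0 0 1 1
0 1 1 0 1

After press 4 at (4,0):
1 1 1 0 1
1 1 0 1 1
1 1 0 1 0
1 0 0 1 1
1 0 1 0 1

After press 5 at (4,3):
1 1 1 0 1
1 1 0 1 1
1 1 0 1 0
1 0 0 0 1
1 0 0 1 0

After press 6 at (3,2):
1 1 1 0 1
1 1 0 1 1
1 1 1 1 0
1 1 1 1 1
1 0 1 1 0

After press 7 at (1,4):
1 1 1 0 0
1 1 0 0 0
1 1 1 1 1
1 1 1 1 1
1 0 1 1 0

After press 8 at (2,2):
1 1 1 0 0
1 1 1 0 0
1 0 0 0 1
1 1 0 1 1
1 0 1 1 0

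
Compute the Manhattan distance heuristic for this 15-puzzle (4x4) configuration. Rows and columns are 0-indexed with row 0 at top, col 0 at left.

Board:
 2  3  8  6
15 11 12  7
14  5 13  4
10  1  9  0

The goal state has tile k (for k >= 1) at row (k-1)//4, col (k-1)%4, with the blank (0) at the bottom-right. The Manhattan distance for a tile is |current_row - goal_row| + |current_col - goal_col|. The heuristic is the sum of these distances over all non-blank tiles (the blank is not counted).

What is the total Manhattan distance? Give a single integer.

Tile 2: at (0,0), goal (0,1), distance |0-0|+|0-1| = 1
Tile 3: at (0,1), goal (0,2), distance |0-0|+|1-2| = 1
Tile 8: at (0,2), goal (1,3), distance |0-1|+|2-3| = 2
Tile 6: at (0,3), goal (1,1), distance |0-1|+|3-1| = 3
Tile 15: at (1,0), goal (3,2), distance |1-3|+|0-2| = 4
Tile 11: at (1,1), goal (2,2), distance |1-2|+|1-2| = 2
Tile 12: at (1,2), goal (2,3), distance |1-2|+|2-3| = 2
Tile 7: at (1,3), goal (1,2), distance |1-1|+|3-2| = 1
Tile 14: at (2,0), goal (3,1), distance |2-3|+|0-1| = 2
Tile 5: at (2,1), goal (1,0), distance |2-1|+|1-0| = 2
Tile 13: at (2,2), goal (3,0), distance |2-3|+|2-0| = 3
Tile 4: at (2,3), goal (0,3), distance |2-0|+|3-3| = 2
Tile 10: at (3,0), goal (2,1), distance |3-2|+|0-1| = 2
Tile 1: at (3,1), goal (0,0), distance |3-0|+|1-0| = 4
Tile 9: at (3,2), goal (2,0), distance |3-2|+|2-0| = 3
Sum: 1 + 1 + 2 + 3 + 4 + 2 + 2 + 1 + 2 + 2 + 3 + 2 + 2 + 4 + 3 = 34

Answer: 34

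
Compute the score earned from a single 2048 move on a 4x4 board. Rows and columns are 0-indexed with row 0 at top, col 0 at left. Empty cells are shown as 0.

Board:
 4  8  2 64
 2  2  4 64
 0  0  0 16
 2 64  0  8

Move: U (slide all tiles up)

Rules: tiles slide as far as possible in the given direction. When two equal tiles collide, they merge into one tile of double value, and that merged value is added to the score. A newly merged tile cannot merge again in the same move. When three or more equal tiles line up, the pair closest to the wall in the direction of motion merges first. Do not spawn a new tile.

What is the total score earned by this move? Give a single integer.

Answer: 132

Derivation:
Slide up:
col 0: [4, 2, 0, 2] -> [4, 4, 0, 0]  score +4 (running 4)
col 1: [8, 2, 0, 64] -> [8, 2, 64, 0]  score +0 (running 4)
col 2: [2, 4, 0, 0] -> [2, 4, 0, 0]  score +0 (running 4)
col 3: [64, 64, 16, 8] -> [128, 16, 8, 0]  score +128 (running 132)
Board after move:
  4   8   2 128
  4   2   4  16
  0  64   0   8
  0   0   0   0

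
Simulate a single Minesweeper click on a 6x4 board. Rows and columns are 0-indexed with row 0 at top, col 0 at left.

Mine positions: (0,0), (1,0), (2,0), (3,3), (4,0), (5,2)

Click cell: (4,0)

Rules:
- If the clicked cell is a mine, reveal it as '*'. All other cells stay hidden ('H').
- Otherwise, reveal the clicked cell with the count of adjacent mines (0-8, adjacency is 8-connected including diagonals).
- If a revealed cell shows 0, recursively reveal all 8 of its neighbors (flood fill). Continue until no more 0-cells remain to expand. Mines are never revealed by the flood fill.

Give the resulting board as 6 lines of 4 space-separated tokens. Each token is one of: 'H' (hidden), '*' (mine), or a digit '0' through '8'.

H H H H
H H H H
H H H H
H H H H
* H H H
H H H H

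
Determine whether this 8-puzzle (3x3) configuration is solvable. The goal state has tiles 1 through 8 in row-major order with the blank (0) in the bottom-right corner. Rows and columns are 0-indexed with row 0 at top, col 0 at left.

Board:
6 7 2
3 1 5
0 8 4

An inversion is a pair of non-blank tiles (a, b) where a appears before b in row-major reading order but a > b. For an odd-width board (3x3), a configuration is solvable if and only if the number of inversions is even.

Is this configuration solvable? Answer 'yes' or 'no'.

Inversions (pairs i<j in row-major order where tile[i] > tile[j] > 0): 14
14 is even, so the puzzle is solvable.

Answer: yes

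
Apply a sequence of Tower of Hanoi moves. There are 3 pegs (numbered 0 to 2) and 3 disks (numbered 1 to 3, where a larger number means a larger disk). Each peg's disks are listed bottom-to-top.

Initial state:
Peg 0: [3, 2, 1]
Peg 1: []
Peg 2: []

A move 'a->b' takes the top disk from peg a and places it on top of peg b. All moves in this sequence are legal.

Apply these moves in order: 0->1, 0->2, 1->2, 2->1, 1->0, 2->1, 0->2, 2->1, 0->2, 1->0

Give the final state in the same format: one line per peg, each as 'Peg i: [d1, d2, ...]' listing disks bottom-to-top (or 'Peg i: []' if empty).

After move 1 (0->1):
Peg 0: [3, 2]
Peg 1: [1]
Peg 2: []

After move 2 (0->2):
Peg 0: [3]
Peg 1: [1]
Peg 2: [2]

After move 3 (1->2):
Peg 0: [3]
Peg 1: []
Peg 2: [2, 1]

After move 4 (2->1):
Peg 0: [3]
Peg 1: [1]
Peg 2: [2]

After move 5 (1->0):
Peg 0: [3, 1]
Peg 1: []
Peg 2: [2]

After move 6 (2->1):
Peg 0: [3, 1]
Peg 1: [2]
Peg 2: []

After move 7 (0->2):
Peg 0: [3]
Peg 1: [2]
Peg 2: [1]

After move 8 (2->1):
Peg 0: [3]
Peg 1: [2, 1]
Peg 2: []

After move 9 (0->2):
Peg 0: []
Peg 1: [2, 1]
Peg 2: [3]

After move 10 (1->0):
Peg 0: [1]
Peg 1: [2]
Peg 2: [3]

Answer: Peg 0: [1]
Peg 1: [2]
Peg 2: [3]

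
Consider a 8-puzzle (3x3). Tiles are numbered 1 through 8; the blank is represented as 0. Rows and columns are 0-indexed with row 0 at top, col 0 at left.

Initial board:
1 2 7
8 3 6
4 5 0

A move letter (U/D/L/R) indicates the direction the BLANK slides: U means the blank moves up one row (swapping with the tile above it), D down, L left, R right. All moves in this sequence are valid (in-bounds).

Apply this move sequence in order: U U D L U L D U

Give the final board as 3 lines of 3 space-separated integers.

Answer: 0 1 7
8 2 3
4 5 6

Derivation:
After move 1 (U):
1 2 7
8 3 0
4 5 6

After move 2 (U):
1 2 0
8 3 7
4 5 6

After move 3 (D):
1 2 7
8 3 0
4 5 6

After move 4 (L):
1 2 7
8 0 3
4 5 6

After move 5 (U):
1 0 7
8 2 3
4 5 6

After move 6 (L):
0 1 7
8 2 3
4 5 6

After move 7 (D):
8 1 7
0 2 3
4 5 6

After move 8 (U):
0 1 7
8 2 3
4 5 6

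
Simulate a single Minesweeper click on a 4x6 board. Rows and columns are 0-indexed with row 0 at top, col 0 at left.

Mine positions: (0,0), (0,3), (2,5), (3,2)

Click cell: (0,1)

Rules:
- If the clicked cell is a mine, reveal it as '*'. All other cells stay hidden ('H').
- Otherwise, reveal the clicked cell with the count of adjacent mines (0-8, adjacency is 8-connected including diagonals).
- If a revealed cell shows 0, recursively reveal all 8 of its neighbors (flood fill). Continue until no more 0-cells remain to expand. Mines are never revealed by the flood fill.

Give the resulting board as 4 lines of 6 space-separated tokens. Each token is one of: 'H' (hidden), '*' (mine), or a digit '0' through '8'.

H 1 H H H H
H H H H H H
H H H H H H
H H H H H H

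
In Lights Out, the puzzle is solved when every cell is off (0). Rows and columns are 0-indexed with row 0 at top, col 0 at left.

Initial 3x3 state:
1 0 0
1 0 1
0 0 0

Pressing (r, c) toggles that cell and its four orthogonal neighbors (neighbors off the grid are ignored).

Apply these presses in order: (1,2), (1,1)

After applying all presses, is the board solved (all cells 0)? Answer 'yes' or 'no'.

After press 1 at (1,2):
1 0 1
1 1 0
0 0 1

After press 2 at (1,1):
1 1 1
0 0 1
0 1 1

Lights still on: 6

Answer: no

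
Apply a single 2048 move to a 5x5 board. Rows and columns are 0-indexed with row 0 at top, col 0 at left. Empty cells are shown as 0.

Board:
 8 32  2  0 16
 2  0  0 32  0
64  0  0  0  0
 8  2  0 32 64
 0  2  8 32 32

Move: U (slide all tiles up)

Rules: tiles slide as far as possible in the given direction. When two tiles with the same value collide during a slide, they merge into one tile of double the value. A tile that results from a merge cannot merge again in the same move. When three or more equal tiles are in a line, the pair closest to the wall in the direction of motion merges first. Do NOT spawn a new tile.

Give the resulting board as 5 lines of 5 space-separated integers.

Slide up:
col 0: [8, 2, 64, 8, 0] -> [8, 2, 64, 8, 0]
col 1: [32, 0, 0, 2, 2] -> [32, 4, 0, 0, 0]
col 2: [2, 0, 0, 0, 8] -> [2, 8, 0, 0, 0]
col 3: [0, 32, 0, 32, 32] -> [64, 32, 0, 0, 0]
col 4: [16, 0, 0, 64, 32] -> [16, 64, 32, 0, 0]

Answer:  8 32  2 64 16
 2  4  8 32 64
64  0  0  0 32
 8  0  0  0  0
 0  0  0  0  0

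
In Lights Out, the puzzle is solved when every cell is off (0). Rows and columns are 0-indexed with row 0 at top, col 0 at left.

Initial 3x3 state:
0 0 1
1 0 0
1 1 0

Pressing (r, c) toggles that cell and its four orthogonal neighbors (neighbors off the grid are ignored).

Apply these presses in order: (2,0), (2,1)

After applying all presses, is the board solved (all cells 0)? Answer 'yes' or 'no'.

After press 1 at (2,0):
0 0 1
0 0 0
0 0 0

After press 2 at (2,1):
0 0 1
0 1 0
1 1 1

Lights still on: 5

Answer: no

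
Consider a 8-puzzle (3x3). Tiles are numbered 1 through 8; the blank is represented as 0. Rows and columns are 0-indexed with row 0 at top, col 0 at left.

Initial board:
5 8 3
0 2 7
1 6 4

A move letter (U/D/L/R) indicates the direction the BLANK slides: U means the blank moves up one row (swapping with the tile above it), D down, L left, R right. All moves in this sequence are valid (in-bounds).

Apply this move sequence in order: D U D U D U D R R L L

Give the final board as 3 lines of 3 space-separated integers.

After move 1 (D):
5 8 3
1 2 7
0 6 4

After move 2 (U):
5 8 3
0 2 7
1 6 4

After move 3 (D):
5 8 3
1 2 7
0 6 4

After move 4 (U):
5 8 3
0 2 7
1 6 4

After move 5 (D):
5 8 3
1 2 7
0 6 4

After move 6 (U):
5 8 3
0 2 7
1 6 4

After move 7 (D):
5 8 3
1 2 7
0 6 4

After move 8 (R):
5 8 3
1 2 7
6 0 4

After move 9 (R):
5 8 3
1 2 7
6 4 0

After move 10 (L):
5 8 3
1 2 7
6 0 4

After move 11 (L):
5 8 3
1 2 7
0 6 4

Answer: 5 8 3
1 2 7
0 6 4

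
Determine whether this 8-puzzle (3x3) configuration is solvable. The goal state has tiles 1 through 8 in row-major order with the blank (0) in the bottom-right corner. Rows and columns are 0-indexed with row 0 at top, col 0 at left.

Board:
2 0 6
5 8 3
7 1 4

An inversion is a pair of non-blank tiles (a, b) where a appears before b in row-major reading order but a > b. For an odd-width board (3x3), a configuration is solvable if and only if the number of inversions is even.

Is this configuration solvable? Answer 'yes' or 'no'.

Inversions (pairs i<j in row-major order where tile[i] > tile[j] > 0): 15
15 is odd, so the puzzle is not solvable.

Answer: no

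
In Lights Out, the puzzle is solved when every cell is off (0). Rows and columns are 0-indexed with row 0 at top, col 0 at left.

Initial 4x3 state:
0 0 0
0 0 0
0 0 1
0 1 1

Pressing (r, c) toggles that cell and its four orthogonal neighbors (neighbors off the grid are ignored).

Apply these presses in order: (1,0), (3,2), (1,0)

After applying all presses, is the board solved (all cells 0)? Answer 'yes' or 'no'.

Answer: yes

Derivation:
After press 1 at (1,0):
1 0 0
1 1 0
1 0 1
0 1 1

After press 2 at (3,2):
1 0 0
1 1 0
1 0 0
0 0 0

After press 3 at (1,0):
0 0 0
0 0 0
0 0 0
0 0 0

Lights still on: 0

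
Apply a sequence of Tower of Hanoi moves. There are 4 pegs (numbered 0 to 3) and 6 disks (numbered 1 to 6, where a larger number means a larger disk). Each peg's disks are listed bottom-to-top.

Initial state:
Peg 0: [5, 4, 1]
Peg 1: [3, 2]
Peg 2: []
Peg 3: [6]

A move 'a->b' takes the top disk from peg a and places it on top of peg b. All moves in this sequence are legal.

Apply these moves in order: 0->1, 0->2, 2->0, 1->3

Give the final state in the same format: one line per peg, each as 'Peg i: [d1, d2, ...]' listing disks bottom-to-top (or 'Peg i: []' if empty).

After move 1 (0->1):
Peg 0: [5, 4]
Peg 1: [3, 2, 1]
Peg 2: []
Peg 3: [6]

After move 2 (0->2):
Peg 0: [5]
Peg 1: [3, 2, 1]
Peg 2: [4]
Peg 3: [6]

After move 3 (2->0):
Peg 0: [5, 4]
Peg 1: [3, 2, 1]
Peg 2: []
Peg 3: [6]

After move 4 (1->3):
Peg 0: [5, 4]
Peg 1: [3, 2]
Peg 2: []
Peg 3: [6, 1]

Answer: Peg 0: [5, 4]
Peg 1: [3, 2]
Peg 2: []
Peg 3: [6, 1]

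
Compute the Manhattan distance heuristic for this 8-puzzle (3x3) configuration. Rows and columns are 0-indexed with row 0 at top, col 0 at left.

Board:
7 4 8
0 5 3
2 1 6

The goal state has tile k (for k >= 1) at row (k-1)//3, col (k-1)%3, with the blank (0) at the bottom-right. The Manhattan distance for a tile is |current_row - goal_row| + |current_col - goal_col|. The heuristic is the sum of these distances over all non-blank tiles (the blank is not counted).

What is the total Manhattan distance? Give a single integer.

Tile 7: at (0,0), goal (2,0), distance |0-2|+|0-0| = 2
Tile 4: at (0,1), goal (1,0), distance |0-1|+|1-0| = 2
Tile 8: at (0,2), goal (2,1), distance |0-2|+|2-1| = 3
Tile 5: at (1,1), goal (1,1), distance |1-1|+|1-1| = 0
Tile 3: at (1,2), goal (0,2), distance |1-0|+|2-2| = 1
Tile 2: at (2,0), goal (0,1), distance |2-0|+|0-1| = 3
Tile 1: at (2,1), goal (0,0), distance |2-0|+|1-0| = 3
Tile 6: at (2,2), goal (1,2), distance |2-1|+|2-2| = 1
Sum: 2 + 2 + 3 + 0 + 1 + 3 + 3 + 1 = 15

Answer: 15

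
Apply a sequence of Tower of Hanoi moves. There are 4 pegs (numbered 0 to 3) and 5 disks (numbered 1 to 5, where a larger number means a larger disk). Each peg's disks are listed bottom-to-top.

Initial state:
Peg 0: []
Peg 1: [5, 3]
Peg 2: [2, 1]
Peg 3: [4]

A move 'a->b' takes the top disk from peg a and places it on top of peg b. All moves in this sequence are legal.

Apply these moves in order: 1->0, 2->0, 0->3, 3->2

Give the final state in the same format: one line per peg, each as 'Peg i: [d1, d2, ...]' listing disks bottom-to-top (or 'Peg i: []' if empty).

After move 1 (1->0):
Peg 0: [3]
Peg 1: [5]
Peg 2: [2, 1]
Peg 3: [4]

After move 2 (2->0):
Peg 0: [3, 1]
Peg 1: [5]
Peg 2: [2]
Peg 3: [4]

After move 3 (0->3):
Peg 0: [3]
Peg 1: [5]
Peg 2: [2]
Peg 3: [4, 1]

After move 4 (3->2):
Peg 0: [3]
Peg 1: [5]
Peg 2: [2, 1]
Peg 3: [4]

Answer: Peg 0: [3]
Peg 1: [5]
Peg 2: [2, 1]
Peg 3: [4]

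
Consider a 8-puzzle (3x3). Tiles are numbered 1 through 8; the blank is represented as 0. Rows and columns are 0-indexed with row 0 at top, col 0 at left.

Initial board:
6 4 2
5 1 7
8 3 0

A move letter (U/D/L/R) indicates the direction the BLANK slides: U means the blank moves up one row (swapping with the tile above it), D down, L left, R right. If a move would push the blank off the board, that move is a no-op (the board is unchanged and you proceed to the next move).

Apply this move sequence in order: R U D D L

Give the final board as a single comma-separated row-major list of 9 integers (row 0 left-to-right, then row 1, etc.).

Answer: 6, 4, 2, 5, 1, 7, 8, 0, 3

Derivation:
After move 1 (R):
6 4 2
5 1 7
8 3 0

After move 2 (U):
6 4 2
5 1 0
8 3 7

After move 3 (D):
6 4 2
5 1 7
8 3 0

After move 4 (D):
6 4 2
5 1 7
8 3 0

After move 5 (L):
6 4 2
5 1 7
8 0 3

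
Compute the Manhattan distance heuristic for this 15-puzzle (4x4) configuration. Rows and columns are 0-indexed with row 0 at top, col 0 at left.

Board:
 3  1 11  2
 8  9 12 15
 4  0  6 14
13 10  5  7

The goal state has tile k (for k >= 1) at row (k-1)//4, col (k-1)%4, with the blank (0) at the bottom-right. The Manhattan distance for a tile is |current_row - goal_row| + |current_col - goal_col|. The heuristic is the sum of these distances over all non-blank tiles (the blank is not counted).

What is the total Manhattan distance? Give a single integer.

Tile 3: at (0,0), goal (0,2), distance |0-0|+|0-2| = 2
Tile 1: at (0,1), goal (0,0), distance |0-0|+|1-0| = 1
Tile 11: at (0,2), goal (2,2), distance |0-2|+|2-2| = 2
Tile 2: at (0,3), goal (0,1), distance |0-0|+|3-1| = 2
Tile 8: at (1,0), goal (1,3), distance |1-1|+|0-3| = 3
Tile 9: at (1,1), goal (2,0), distance |1-2|+|1-0| = 2
Tile 12: at (1,2), goal (2,3), distance |1-2|+|2-3| = 2
Tile 15: at (1,3), goal (3,2), distance |1-3|+|3-2| = 3
Tile 4: at (2,0), goal (0,3), distance |2-0|+|0-3| = 5
Tile 6: at (2,2), goal (1,1), distance |2-1|+|2-1| = 2
Tile 14: at (2,3), goal (3,1), distance |2-3|+|3-1| = 3
Tile 13: at (3,0), goal (3,0), distance |3-3|+|0-0| = 0
Tile 10: at (3,1), goal (2,1), distance |3-2|+|1-1| = 1
Tile 5: at (3,2), goal (1,0), distance |3-1|+|2-0| = 4
Tile 7: at (3,3), goal (1,2), distance |3-1|+|3-2| = 3
Sum: 2 + 1 + 2 + 2 + 3 + 2 + 2 + 3 + 5 + 2 + 3 + 0 + 1 + 4 + 3 = 35

Answer: 35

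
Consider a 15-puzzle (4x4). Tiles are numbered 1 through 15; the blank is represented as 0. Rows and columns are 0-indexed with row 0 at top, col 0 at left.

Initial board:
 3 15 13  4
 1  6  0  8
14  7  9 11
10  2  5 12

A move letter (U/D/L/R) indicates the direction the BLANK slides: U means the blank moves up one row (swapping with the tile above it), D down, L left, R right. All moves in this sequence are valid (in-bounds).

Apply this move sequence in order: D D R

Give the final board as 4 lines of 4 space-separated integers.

Answer:  3 15 13  4
 1  6  9  8
14  7  5 11
10  2 12  0

Derivation:
After move 1 (D):
 3 15 13  4
 1  6  9  8
14  7  0 11
10  2  5 12

After move 2 (D):
 3 15 13  4
 1  6  9  8
14  7  5 11
10  2  0 12

After move 3 (R):
 3 15 13  4
 1  6  9  8
14  7  5 11
10  2 12  0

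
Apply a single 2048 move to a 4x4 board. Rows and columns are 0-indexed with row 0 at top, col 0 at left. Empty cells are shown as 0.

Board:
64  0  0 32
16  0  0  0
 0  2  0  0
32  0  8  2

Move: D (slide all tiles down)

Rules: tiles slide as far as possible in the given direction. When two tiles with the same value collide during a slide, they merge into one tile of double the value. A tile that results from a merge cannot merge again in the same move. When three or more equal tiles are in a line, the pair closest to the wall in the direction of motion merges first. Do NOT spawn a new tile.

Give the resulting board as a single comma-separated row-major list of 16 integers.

Slide down:
col 0: [64, 16, 0, 32] -> [0, 64, 16, 32]
col 1: [0, 0, 2, 0] -> [0, 0, 0, 2]
col 2: [0, 0, 0, 8] -> [0, 0, 0, 8]
col 3: [32, 0, 0, 2] -> [0, 0, 32, 2]

Answer: 0, 0, 0, 0, 64, 0, 0, 0, 16, 0, 0, 32, 32, 2, 8, 2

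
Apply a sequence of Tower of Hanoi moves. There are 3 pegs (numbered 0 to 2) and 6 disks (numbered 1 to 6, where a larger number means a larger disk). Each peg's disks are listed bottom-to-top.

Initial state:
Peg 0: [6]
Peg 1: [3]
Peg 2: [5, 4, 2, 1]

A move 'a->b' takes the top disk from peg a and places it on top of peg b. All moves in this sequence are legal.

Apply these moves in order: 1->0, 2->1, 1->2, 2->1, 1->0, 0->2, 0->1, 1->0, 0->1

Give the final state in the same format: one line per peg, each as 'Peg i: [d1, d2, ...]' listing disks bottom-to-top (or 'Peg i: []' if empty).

After move 1 (1->0):
Peg 0: [6, 3]
Peg 1: []
Peg 2: [5, 4, 2, 1]

After move 2 (2->1):
Peg 0: [6, 3]
Peg 1: [1]
Peg 2: [5, 4, 2]

After move 3 (1->2):
Peg 0: [6, 3]
Peg 1: []
Peg 2: [5, 4, 2, 1]

After move 4 (2->1):
Peg 0: [6, 3]
Peg 1: [1]
Peg 2: [5, 4, 2]

After move 5 (1->0):
Peg 0: [6, 3, 1]
Peg 1: []
Peg 2: [5, 4, 2]

After move 6 (0->2):
Peg 0: [6, 3]
Peg 1: []
Peg 2: [5, 4, 2, 1]

After move 7 (0->1):
Peg 0: [6]
Peg 1: [3]
Peg 2: [5, 4, 2, 1]

After move 8 (1->0):
Peg 0: [6, 3]
Peg 1: []
Peg 2: [5, 4, 2, 1]

After move 9 (0->1):
Peg 0: [6]
Peg 1: [3]
Peg 2: [5, 4, 2, 1]

Answer: Peg 0: [6]
Peg 1: [3]
Peg 2: [5, 4, 2, 1]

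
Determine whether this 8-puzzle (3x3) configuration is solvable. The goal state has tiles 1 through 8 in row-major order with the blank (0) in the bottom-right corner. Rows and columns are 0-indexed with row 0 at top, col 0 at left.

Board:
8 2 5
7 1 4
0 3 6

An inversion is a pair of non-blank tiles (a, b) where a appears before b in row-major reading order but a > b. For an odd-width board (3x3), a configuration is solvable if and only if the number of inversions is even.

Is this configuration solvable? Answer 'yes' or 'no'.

Answer: yes

Derivation:
Inversions (pairs i<j in row-major order where tile[i] > tile[j] > 0): 16
16 is even, so the puzzle is solvable.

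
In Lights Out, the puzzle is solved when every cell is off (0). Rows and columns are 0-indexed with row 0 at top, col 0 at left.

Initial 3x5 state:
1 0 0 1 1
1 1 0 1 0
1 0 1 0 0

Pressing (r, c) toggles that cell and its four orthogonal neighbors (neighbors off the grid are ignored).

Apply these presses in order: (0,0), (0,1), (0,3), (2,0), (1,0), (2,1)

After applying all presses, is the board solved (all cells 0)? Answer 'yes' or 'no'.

After press 1 at (0,0):
0 1 0 1 1
0 1 0 1 0
1 0 1 0 0

After press 2 at (0,1):
1 0 1 1 1
0 0 0 1 0
1 0 1 0 0

After press 3 at (0,3):
1 0 0 0 0
0 0 0 0 0
1 0 1 0 0

After press 4 at (2,0):
1 0 0 0 0
1 0 0 0 0
0 1 1 0 0

After press 5 at (1,0):
0 0 0 0 0
0 1 0 0 0
1 1 1 0 0

After press 6 at (2,1):
0 0 0 0 0
0 0 0 0 0
0 0 0 0 0

Lights still on: 0

Answer: yes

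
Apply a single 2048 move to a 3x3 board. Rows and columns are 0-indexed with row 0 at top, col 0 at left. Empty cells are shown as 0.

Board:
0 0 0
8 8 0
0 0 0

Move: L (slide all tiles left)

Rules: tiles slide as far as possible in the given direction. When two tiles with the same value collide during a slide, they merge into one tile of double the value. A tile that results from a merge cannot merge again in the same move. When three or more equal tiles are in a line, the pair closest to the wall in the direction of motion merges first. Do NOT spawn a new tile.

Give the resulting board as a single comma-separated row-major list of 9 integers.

Answer: 0, 0, 0, 16, 0, 0, 0, 0, 0

Derivation:
Slide left:
row 0: [0, 0, 0] -> [0, 0, 0]
row 1: [8, 8, 0] -> [16, 0, 0]
row 2: [0, 0, 0] -> [0, 0, 0]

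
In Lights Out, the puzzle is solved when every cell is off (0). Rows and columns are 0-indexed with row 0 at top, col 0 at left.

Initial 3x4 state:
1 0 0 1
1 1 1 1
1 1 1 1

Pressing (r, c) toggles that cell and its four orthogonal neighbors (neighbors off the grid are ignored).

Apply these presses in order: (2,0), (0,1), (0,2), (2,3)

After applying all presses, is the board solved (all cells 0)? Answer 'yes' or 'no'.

Answer: yes

Derivation:
After press 1 at (2,0):
1 0 0 1
0 1 1 1
0 0 1 1

After press 2 at (0,1):
0 1 1 1
0 0 1 1
0 0 1 1

After press 3 at (0,2):
0 0 0 0
0 0 0 1
0 0 1 1

After press 4 at (2,3):
0 0 0 0
0 0 0 0
0 0 0 0

Lights still on: 0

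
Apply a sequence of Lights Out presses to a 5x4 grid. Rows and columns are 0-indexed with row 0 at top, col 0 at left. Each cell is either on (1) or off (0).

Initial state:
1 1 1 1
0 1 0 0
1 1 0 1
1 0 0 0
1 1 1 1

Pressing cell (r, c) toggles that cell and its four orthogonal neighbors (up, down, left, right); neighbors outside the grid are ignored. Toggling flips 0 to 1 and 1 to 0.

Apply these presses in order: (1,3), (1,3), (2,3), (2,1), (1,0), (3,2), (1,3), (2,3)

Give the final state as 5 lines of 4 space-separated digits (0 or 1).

Answer: 0 1 1 0
1 1 1 1
1 0 0 0
1 0 1 1
1 1 0 1

Derivation:
After press 1 at (1,3):
1 1 1 0
0 1 1 1
1 1 0 0
1 0 0 0
1 1 1 1

After press 2 at (1,3):
1 1 1 1
0 1 0 0
1 1 0 1
1 0 0 0
1 1 1 1

After press 3 at (2,3):
1 1 1 1
0 1 0 1
1 1 1 0
1 0 0 1
1 1 1 1

After press 4 at (2,1):
1 1 1 1
0 0 0 1
0 0 0 0
1 1 0 1
1 1 1 1

After press 5 at (1,0):
0 1 1 1
1 1 0 1
1 0 0 0
1 1 0 1
1 1 1 1

After press 6 at (3,2):
0 1 1 1
1 1 0 1
1 0 1 0
1 0 1 0
1 1 0 1

After press 7 at (1,3):
0 1 1 0
1 1 1 0
1 0 1 1
1 0 1 0
1 1 0 1

After press 8 at (2,3):
0 1 1 0
1 1 1 1
1 0 0 0
1 0 1 1
1 1 0 1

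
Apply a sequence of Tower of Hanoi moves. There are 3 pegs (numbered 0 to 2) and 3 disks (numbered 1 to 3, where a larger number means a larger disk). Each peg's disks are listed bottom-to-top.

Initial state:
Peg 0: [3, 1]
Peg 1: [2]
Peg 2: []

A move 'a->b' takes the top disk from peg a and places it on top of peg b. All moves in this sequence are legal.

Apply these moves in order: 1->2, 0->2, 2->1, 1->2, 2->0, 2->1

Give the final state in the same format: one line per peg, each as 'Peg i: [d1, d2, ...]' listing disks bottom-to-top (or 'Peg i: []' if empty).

After move 1 (1->2):
Peg 0: [3, 1]
Peg 1: []
Peg 2: [2]

After move 2 (0->2):
Peg 0: [3]
Peg 1: []
Peg 2: [2, 1]

After move 3 (2->1):
Peg 0: [3]
Peg 1: [1]
Peg 2: [2]

After move 4 (1->2):
Peg 0: [3]
Peg 1: []
Peg 2: [2, 1]

After move 5 (2->0):
Peg 0: [3, 1]
Peg 1: []
Peg 2: [2]

After move 6 (2->1):
Peg 0: [3, 1]
Peg 1: [2]
Peg 2: []

Answer: Peg 0: [3, 1]
Peg 1: [2]
Peg 2: []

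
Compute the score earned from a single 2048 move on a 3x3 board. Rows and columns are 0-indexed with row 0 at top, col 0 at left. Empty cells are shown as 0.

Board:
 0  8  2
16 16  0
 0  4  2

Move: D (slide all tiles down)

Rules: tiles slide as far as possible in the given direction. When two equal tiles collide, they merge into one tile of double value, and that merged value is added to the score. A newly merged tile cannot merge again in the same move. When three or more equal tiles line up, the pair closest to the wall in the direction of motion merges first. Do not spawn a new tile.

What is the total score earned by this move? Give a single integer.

Answer: 4

Derivation:
Slide down:
col 0: [0, 16, 0] -> [0, 0, 16]  score +0 (running 0)
col 1: [8, 16, 4] -> [8, 16, 4]  score +0 (running 0)
col 2: [2, 0, 2] -> [0, 0, 4]  score +4 (running 4)
Board after move:
 0  8  0
 0 16  0
16  4  4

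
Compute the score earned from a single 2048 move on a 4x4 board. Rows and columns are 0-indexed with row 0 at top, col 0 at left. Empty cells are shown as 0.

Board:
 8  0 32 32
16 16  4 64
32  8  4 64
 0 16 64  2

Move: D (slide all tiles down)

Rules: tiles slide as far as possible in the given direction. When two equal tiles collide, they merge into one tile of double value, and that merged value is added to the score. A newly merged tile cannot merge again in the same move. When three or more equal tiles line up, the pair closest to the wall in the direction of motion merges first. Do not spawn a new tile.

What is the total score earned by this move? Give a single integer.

Answer: 136

Derivation:
Slide down:
col 0: [8, 16, 32, 0] -> [0, 8, 16, 32]  score +0 (running 0)
col 1: [0, 16, 8, 16] -> [0, 16, 8, 16]  score +0 (running 0)
col 2: [32, 4, 4, 64] -> [0, 32, 8, 64]  score +8 (running 8)
col 3: [32, 64, 64, 2] -> [0, 32, 128, 2]  score +128 (running 136)
Board after move:
  0   0   0   0
  8  16  32  32
 16   8   8 128
 32  16  64   2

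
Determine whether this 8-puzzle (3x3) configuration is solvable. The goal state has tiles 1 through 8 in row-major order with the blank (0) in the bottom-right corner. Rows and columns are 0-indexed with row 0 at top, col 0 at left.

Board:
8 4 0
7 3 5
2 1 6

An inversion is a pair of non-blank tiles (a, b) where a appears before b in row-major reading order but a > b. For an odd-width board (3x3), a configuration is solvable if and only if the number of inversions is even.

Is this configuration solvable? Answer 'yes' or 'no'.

Answer: yes

Derivation:
Inversions (pairs i<j in row-major order where tile[i] > tile[j] > 0): 20
20 is even, so the puzzle is solvable.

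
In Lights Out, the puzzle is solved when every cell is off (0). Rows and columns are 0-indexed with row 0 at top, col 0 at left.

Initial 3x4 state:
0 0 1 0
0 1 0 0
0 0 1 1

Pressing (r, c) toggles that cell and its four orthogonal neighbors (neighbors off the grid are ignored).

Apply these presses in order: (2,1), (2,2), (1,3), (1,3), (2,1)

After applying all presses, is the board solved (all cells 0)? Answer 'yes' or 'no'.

Answer: no

Derivation:
After press 1 at (2,1):
0 0 1 0
0 0 0 0
1 1 0 1

After press 2 at (2,2):
0 0 1 0
0 0 1 0
1 0 1 0

After press 3 at (1,3):
0 0 1 1
0 0 0 1
1 0 1 1

After press 4 at (1,3):
0 0 1 0
0 0 1 0
1 0 1 0

After press 5 at (2,1):
0 0 1 0
0 1 1 0
0 1 0 0

Lights still on: 4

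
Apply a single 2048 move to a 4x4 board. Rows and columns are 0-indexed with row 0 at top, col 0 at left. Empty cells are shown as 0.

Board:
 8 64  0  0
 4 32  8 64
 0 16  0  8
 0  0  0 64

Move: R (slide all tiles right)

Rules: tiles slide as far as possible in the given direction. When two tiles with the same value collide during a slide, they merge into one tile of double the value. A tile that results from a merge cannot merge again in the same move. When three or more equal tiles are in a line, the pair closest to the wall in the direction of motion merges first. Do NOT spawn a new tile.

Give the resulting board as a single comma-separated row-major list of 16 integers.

Answer: 0, 0, 8, 64, 4, 32, 8, 64, 0, 0, 16, 8, 0, 0, 0, 64

Derivation:
Slide right:
row 0: [8, 64, 0, 0] -> [0, 0, 8, 64]
row 1: [4, 32, 8, 64] -> [4, 32, 8, 64]
row 2: [0, 16, 0, 8] -> [0, 0, 16, 8]
row 3: [0, 0, 0, 64] -> [0, 0, 0, 64]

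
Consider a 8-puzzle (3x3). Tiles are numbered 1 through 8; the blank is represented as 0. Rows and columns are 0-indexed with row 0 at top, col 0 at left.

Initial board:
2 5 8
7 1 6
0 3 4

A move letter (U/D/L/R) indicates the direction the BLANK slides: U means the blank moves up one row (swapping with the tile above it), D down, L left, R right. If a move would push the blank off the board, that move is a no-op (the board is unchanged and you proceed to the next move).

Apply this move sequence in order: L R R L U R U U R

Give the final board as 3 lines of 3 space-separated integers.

After move 1 (L):
2 5 8
7 1 6
0 3 4

After move 2 (R):
2 5 8
7 1 6
3 0 4

After move 3 (R):
2 5 8
7 1 6
3 4 0

After move 4 (L):
2 5 8
7 1 6
3 0 4

After move 5 (U):
2 5 8
7 0 6
3 1 4

After move 6 (R):
2 5 8
7 6 0
3 1 4

After move 7 (U):
2 5 0
7 6 8
3 1 4

After move 8 (U):
2 5 0
7 6 8
3 1 4

After move 9 (R):
2 5 0
7 6 8
3 1 4

Answer: 2 5 0
7 6 8
3 1 4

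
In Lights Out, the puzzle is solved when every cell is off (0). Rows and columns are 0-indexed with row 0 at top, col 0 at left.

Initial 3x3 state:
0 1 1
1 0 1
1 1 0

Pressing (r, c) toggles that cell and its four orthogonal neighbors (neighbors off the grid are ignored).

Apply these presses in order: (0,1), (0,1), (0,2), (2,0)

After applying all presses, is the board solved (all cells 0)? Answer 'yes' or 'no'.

After press 1 at (0,1):
1 0 0
1 1 1
1 1 0

After press 2 at (0,1):
0 1 1
1 0 1
1 1 0

After press 3 at (0,2):
0 0 0
1 0 0
1 1 0

After press 4 at (2,0):
0 0 0
0 0 0
0 0 0

Lights still on: 0

Answer: yes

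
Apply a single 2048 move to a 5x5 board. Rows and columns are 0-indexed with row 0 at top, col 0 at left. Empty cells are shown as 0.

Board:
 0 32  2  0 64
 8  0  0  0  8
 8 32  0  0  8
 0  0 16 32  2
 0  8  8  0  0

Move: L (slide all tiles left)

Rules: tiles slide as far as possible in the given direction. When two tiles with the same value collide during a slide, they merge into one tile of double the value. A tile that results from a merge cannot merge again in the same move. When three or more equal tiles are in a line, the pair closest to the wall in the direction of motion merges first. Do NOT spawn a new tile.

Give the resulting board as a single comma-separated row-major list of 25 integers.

Answer: 32, 2, 64, 0, 0, 16, 0, 0, 0, 0, 8, 32, 8, 0, 0, 16, 32, 2, 0, 0, 16, 0, 0, 0, 0

Derivation:
Slide left:
row 0: [0, 32, 2, 0, 64] -> [32, 2, 64, 0, 0]
row 1: [8, 0, 0, 0, 8] -> [16, 0, 0, 0, 0]
row 2: [8, 32, 0, 0, 8] -> [8, 32, 8, 0, 0]
row 3: [0, 0, 16, 32, 2] -> [16, 32, 2, 0, 0]
row 4: [0, 8, 8, 0, 0] -> [16, 0, 0, 0, 0]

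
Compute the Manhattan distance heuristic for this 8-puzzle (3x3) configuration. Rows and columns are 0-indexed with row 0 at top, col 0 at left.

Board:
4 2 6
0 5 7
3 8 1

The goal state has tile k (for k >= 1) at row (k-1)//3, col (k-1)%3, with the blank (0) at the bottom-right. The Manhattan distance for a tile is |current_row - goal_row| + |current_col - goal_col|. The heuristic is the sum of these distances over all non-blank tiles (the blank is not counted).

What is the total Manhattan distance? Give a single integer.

Tile 4: (0,0)->(1,0) = 1
Tile 2: (0,1)->(0,1) = 0
Tile 6: (0,2)->(1,2) = 1
Tile 5: (1,1)->(1,1) = 0
Tile 7: (1,2)->(2,0) = 3
Tile 3: (2,0)->(0,2) = 4
Tile 8: (2,1)->(2,1) = 0
Tile 1: (2,2)->(0,0) = 4
Sum: 1 + 0 + 1 + 0 + 3 + 4 + 0 + 4 = 13

Answer: 13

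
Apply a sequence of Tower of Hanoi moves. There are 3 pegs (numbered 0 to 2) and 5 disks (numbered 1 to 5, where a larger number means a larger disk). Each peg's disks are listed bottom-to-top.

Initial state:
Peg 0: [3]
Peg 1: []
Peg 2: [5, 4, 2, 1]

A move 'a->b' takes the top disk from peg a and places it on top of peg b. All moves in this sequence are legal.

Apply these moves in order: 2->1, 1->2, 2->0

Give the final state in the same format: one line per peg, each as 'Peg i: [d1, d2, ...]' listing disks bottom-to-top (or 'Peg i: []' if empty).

Answer: Peg 0: [3, 1]
Peg 1: []
Peg 2: [5, 4, 2]

Derivation:
After move 1 (2->1):
Peg 0: [3]
Peg 1: [1]
Peg 2: [5, 4, 2]

After move 2 (1->2):
Peg 0: [3]
Peg 1: []
Peg 2: [5, 4, 2, 1]

After move 3 (2->0):
Peg 0: [3, 1]
Peg 1: []
Peg 2: [5, 4, 2]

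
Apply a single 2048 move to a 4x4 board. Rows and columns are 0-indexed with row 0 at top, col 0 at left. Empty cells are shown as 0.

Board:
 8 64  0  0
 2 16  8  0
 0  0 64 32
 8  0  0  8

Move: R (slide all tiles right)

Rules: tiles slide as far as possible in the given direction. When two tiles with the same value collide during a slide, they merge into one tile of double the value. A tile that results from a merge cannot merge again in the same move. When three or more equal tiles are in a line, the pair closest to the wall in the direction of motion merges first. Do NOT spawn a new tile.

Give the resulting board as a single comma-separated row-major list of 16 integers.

Answer: 0, 0, 8, 64, 0, 2, 16, 8, 0, 0, 64, 32, 0, 0, 0, 16

Derivation:
Slide right:
row 0: [8, 64, 0, 0] -> [0, 0, 8, 64]
row 1: [2, 16, 8, 0] -> [0, 2, 16, 8]
row 2: [0, 0, 64, 32] -> [0, 0, 64, 32]
row 3: [8, 0, 0, 8] -> [0, 0, 0, 16]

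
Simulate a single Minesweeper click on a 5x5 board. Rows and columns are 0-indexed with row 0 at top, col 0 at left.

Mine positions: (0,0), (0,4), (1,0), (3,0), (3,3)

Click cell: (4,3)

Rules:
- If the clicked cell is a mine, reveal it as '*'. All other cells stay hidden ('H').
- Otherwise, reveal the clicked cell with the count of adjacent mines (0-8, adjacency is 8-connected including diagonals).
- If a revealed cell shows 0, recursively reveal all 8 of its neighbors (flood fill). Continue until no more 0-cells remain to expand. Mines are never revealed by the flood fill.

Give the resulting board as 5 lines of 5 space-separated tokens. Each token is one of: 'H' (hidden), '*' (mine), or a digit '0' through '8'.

H H H H H
H H H H H
H H H H H
H H H H H
H H H 1 H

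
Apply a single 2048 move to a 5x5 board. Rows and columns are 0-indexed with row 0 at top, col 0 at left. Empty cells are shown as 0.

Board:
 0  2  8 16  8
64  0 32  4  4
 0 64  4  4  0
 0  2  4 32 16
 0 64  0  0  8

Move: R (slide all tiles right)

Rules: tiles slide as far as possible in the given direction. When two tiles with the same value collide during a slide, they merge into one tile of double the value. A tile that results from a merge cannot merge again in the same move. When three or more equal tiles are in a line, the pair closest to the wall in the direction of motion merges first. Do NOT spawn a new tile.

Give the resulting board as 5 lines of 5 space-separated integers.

Answer:  0  2  8 16  8
 0  0 64 32  8
 0  0  0 64  8
 0  2  4 32 16
 0  0  0 64  8

Derivation:
Slide right:
row 0: [0, 2, 8, 16, 8] -> [0, 2, 8, 16, 8]
row 1: [64, 0, 32, 4, 4] -> [0, 0, 64, 32, 8]
row 2: [0, 64, 4, 4, 0] -> [0, 0, 0, 64, 8]
row 3: [0, 2, 4, 32, 16] -> [0, 2, 4, 32, 16]
row 4: [0, 64, 0, 0, 8] -> [0, 0, 0, 64, 8]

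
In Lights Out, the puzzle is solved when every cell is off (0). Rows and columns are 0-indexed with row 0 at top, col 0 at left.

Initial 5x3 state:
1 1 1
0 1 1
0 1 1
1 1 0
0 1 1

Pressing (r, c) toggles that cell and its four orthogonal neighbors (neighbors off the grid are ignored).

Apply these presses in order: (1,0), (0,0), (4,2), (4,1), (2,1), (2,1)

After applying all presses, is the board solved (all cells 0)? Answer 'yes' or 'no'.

After press 1 at (1,0):
0 1 1
1 0 1
1 1 1
1 1 0
0 1 1

After press 2 at (0,0):
1 0 1
0 0 1
1 1 1
1 1 0
0 1 1

After press 3 at (4,2):
1 0 1
0 0 1
1 1 1
1 1 1
0 0 0

After press 4 at (4,1):
1 0 1
0 0 1
1 1 1
1 0 1
1 1 1

After press 5 at (2,1):
1 0 1
0 1 1
0 0 0
1 1 1
1 1 1

After press 6 at (2,1):
1 0 1
0 0 1
1 1 1
1 0 1
1 1 1

Lights still on: 11

Answer: no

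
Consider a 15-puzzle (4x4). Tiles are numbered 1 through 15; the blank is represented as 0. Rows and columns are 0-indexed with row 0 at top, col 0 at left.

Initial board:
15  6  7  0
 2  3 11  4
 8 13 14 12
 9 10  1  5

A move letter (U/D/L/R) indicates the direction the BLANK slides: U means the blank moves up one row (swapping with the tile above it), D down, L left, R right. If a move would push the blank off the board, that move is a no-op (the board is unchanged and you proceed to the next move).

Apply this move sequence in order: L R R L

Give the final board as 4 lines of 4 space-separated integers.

Answer: 15  6  0  7
 2  3 11  4
 8 13 14 12
 9 10  1  5

Derivation:
After move 1 (L):
15  6  0  7
 2  3 11  4
 8 13 14 12
 9 10  1  5

After move 2 (R):
15  6  7  0
 2  3 11  4
 8 13 14 12
 9 10  1  5

After move 3 (R):
15  6  7  0
 2  3 11  4
 8 13 14 12
 9 10  1  5

After move 4 (L):
15  6  0  7
 2  3 11  4
 8 13 14 12
 9 10  1  5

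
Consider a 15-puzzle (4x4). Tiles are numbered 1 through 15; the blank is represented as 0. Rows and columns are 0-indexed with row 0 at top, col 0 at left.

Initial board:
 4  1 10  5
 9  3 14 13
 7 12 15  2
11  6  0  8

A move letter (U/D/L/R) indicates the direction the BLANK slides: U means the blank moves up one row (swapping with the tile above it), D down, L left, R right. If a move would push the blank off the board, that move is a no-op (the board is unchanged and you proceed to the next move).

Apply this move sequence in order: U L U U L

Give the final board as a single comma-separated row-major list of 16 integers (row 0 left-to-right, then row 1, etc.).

Answer: 0, 4, 10, 5, 9, 1, 14, 13, 7, 3, 12, 2, 11, 6, 15, 8

Derivation:
After move 1 (U):
 4  1 10  5
 9  3 14 13
 7 12  0  2
11  6 15  8

After move 2 (L):
 4  1 10  5
 9  3 14 13
 7  0 12  2
11  6 15  8

After move 3 (U):
 4  1 10  5
 9  0 14 13
 7  3 12  2
11  6 15  8

After move 4 (U):
 4  0 10  5
 9  1 14 13
 7  3 12  2
11  6 15  8

After move 5 (L):
 0  4 10  5
 9  1 14 13
 7  3 12  2
11  6 15  8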